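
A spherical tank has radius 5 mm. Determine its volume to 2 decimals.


Shape: sphere
Radius r = 5 mm
Formula: V = (4/3) * pi * r^3
r^3 = 125
(4/3) * 125 = 166.666667
V = 166.666667 * pi
V = 523.6
523.6 mm^3


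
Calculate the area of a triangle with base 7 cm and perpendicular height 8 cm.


Shape: triangle
Base b = 7 cm, Height h = 8 cm
Formula: A = (1/2) * b * h
A = 0.5 * 7 * 8
A = 0.5 * 56
A = 28
28 cm^2


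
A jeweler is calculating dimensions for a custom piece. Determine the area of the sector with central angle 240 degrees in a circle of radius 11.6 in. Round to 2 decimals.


Shape: circular sector
Radius r = 11.6 in, Angle = 240 degrees
Formula: A = (angle/360) * pi * r^2
r^2 = 134.56
Fraction of circle = 240/360
A = (240/360) * pi * 134.56
A = 89.706667 * pi
A = 281.82
281.82 in^2


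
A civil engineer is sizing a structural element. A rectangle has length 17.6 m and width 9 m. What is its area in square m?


Shape: rectangle
Length l = 17.6 m, Width w = 9 m
Formula: A = l * w
A = 17.6 * 9
A = 158.4
158.4 m^2


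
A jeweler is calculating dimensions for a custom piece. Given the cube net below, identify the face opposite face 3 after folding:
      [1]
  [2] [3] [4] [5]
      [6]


Net: cross layout. Take square 3 as the base (bottom).
Fold the four squares in the horizontal row up around 3: 2 -> left, 4 -> right, 5 wraps to the top.
Fold 1 and 6 up from 3: 1 -> back, 6 -> front.
Opposite pairs are therefore: (1, 6), (2, 4), (3, 5).
Face 3 is opposite face 5.
face 5


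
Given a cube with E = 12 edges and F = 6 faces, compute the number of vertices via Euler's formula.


Polyhedron: cube
Euler's formula for convex polyhedra: V - E + F = 2
Given: E = 12 edges and F = 6 faces
Solve for V:
V = 2 + E - F = 2 + 12 - 6 = 8
8 vertices


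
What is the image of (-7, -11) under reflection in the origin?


Transformation: reflection
Original point: (-7, -11)
Rule for reflection through the origin: (x, y) -> (-x, -y)
Apply: (-7, -11) -> (7, 11)
(7, 11)


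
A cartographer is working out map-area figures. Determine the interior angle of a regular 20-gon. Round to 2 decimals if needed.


Shape: regular icosagon (20 sides)
Formula: interior angle = (n - 2) * 180 / n
(n - 2) = 18
(n - 2) * 180 = 3240
angle = 3240 / 20
angle = 162
162 degrees


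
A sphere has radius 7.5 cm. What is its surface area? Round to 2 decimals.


Shape: sphere
Radius r = 7.5 cm
Formula: SA = 4 * pi * r^2
r^2 = 56.25
SA = 4 * pi * 56.25
SA = 225 * pi
SA = 706.86
706.86 cm^2


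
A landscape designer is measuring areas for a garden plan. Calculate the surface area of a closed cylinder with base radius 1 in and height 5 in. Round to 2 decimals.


Shape: closed cylinder
Radius r = 1 in, Height h = 5 in
Formula: SA = 2*pi*r^2 + 2*pi*r*h = 2*pi*r*(r + h)
r + h = 6
2 * r * (r + h) = 2 * 1 * 6 = 12
SA = 12 * pi
SA = 37.7
37.7 in^2


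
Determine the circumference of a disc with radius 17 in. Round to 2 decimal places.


Shape: circle
Radius r = 17 in
Formula: C = 2 * pi * r
C = 2 * pi * 17
C = 34 * pi
C = 106.81
106.81 in


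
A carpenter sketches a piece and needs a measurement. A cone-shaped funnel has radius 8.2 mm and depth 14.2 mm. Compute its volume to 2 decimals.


Shape: cone
Radius r = 8.2 mm, Height h = 14.2 mm
Formula: V = (1/3) * pi * r^2 * h
r^2 = 67.24
pi * r^2 * h = pi * 67.24 * 14.2 = 954.808 * pi
V = 954.808 * pi / 3
V = 999.87
999.87 mm^3


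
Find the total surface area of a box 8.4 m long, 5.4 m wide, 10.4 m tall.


Shape: rectangular prism
l = 8.4 m, w = 5.4 m, h = 10.4 m
Formula: SA = 2(lw + lh + wh)
lw = 45.36, lh = 87.36, wh = 56.16
lw + lh + wh = 188.88
SA = 2 * 188.88
SA = 377.76
377.76 m^2


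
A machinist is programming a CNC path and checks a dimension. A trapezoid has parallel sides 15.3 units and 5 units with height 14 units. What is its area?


Shape: trapezoid
Parallel sides a = 15.3 units, b = 5 units; Height h = 14 units
Formula: A = (a + b) * h / 2
a + b = 15.3 + 5 = 20.3
A = 20.3 * 14 / 2
A = 284.2 / 2
A = 142.1
142.1 units^2


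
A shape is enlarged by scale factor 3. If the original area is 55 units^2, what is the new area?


Linear scale factor k = 3
Original area = 55 units^2
Rule: under a linear scaling by k, areas scale by k^2.
k^2 = 3^2 = 9
New area = 55 * 9
New area = 495
495 units^2


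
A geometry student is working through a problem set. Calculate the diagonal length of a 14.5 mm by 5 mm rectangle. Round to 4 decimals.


Shape: rectangle (diagonal via Pythagoras)
Sides: 14.5 mm and 5 mm
Formula: d = sqrt(l^2 + w^2)
l^2 = 210.25, w^2 = 25
l^2 + w^2 = 235.25
d = sqrt(235.25)
d = 15.3379
15.3379 mm


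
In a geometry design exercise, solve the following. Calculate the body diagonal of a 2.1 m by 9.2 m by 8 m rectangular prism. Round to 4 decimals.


Shape: rectangular box (space diagonal)
l = 2.1 m, w = 9.2 m, h = 8 m
Visualize: the diagonal of the base, then a right triangle with that diagonal and the height.
Formula: d = sqrt(l^2 + w^2 + h^2)
l^2 + w^2 + h^2 = 4.41 + 84.64 + 64 = 153.05
d = sqrt(153.05)
d = 12.3713
12.3713 m


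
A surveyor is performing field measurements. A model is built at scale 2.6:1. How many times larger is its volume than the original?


Linear scale factor k = 2.6
Rule: under a linear scaling by k, volumes scale by k^3.
k^3 = 2.6 * 2.6 * 2.6
k^3 = 6.76 * 2.6
k^3 = 17.576
Volume scales by a factor of 17.576.
17.576 (dimensionless)


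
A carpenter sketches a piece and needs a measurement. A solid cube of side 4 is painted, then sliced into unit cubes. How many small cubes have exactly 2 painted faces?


Large cube: 4 x 4 x 4, cut into unit cubes.
n = 4, so n - 2 = 2
Cubes with 2 painted faces lie along the edges, excluding corners.
A cube has 12 edges; each contributes (n - 2) = 2 such cubes.
Count = 12 * 2 = 24
24 unit cubes


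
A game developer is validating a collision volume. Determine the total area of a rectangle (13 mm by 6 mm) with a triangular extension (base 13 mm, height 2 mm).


Composite shape: rectangle + triangle
Rectangle area = 13 * 6 = 78
Triangle area = 0.5 * 13 * 2 = 13
Total = 78 + 13
Total = 91
91 mm^2


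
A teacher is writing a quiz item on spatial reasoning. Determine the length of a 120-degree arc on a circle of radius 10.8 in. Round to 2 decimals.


Shape: circular arc
Radius r = 10.8 in, Angle = 120 degrees
Formula: L = (angle/360) * 2 * pi * r
2 * pi * r = 21.6 * pi
L = (120/360) * 21.6 * pi
L = 7.2 * pi
L = 22.62
22.62 in


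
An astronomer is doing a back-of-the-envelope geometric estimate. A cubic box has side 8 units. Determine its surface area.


Shape: cube
Side s = 8 units
A cube has 6 square faces.
Formula: SA = 6 * s^2
s^2 = 64
SA = 6 * 64
SA = 384
384 units^2


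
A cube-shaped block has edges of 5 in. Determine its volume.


Shape: cube
Side s = 5 in
Formula: V = s^3
V = 5 * 5 * 5
V = 25 * 5
V = 125
125 in^3


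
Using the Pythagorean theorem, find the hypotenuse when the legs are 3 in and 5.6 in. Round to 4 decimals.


Shape: right triangle
Legs a = 3 in, b = 5.6 in
Formula: c = sqrt(a^2 + b^2)
a^2 = 9, b^2 = 31.36
a^2 + b^2 = 40.36
c = sqrt(40.36)
c = 6.353
6.353 in


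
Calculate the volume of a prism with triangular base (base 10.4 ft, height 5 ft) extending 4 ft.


Shape: triangular prism
Triangle base = 10.4 ft, triangle height = 5 ft, prism length L = 4 ft
Formula: V = (1/2 * b * h_tri) * L
Cross-section area = 0.5 * 10.4 * 5 = 26
V = 26 * 4
V = 104
104 ft^3


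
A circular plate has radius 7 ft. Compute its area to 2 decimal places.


Shape: circle
Radius r = 7 ft
Formula: A = pi * r^2
r^2 = 7^2 = 49
A = pi * 49
A = 153.94
153.94 ft^2


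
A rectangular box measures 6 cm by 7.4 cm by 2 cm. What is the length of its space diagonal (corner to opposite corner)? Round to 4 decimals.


Shape: rectangular box (space diagonal)
l = 6 cm, w = 7.4 cm, h = 2 cm
Visualize: the diagonal of the base, then a right triangle with that diagonal and the height.
Formula: d = sqrt(l^2 + w^2 + h^2)
l^2 + w^2 + h^2 = 36 + 54.76 + 4 = 94.76
d = sqrt(94.76)
d = 9.7345
9.7345 cm


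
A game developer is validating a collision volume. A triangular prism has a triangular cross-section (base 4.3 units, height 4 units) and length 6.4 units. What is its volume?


Shape: triangular prism
Triangle base = 4.3 units, triangle height = 4 units, prism length L = 6.4 units
Formula: V = (1/2 * b * h_tri) * L
Cross-section area = 0.5 * 4.3 * 4 = 8.6
V = 8.6 * 6.4
V = 55.04
55.04 units^3


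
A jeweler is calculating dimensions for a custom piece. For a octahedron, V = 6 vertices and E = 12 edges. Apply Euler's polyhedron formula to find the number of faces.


Polyhedron: octahedron
Euler's formula for convex polyhedra: V - E + F = 2
Given: V = 6 vertices and E = 12 edges
Solve for F:
F = 2 + E - V = 2 + 12 - 6 = 8
8 faces


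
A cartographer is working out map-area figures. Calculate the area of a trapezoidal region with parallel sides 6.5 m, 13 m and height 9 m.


Shape: trapezoid
Parallel sides a = 6.5 m, b = 13 m; Height h = 9 m
Formula: A = (a + b) * h / 2
a + b = 6.5 + 13 = 19.5
A = 19.5 * 9 / 2
A = 175.5 / 2
A = 87.75
87.75 m^2


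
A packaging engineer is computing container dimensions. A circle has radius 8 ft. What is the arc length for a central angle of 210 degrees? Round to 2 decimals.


Shape: circular arc
Radius r = 8 ft, Angle = 210 degrees
Formula: L = (angle/360) * 2 * pi * r
2 * pi * r = 16 * pi
L = (210/360) * 16 * pi
L = 9.333333 * pi
L = 29.32
29.32 ft


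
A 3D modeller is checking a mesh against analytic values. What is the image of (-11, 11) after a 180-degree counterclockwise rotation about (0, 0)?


Transformation: rotation about the origin
Original point: (-11, 11)
Rule for 180 deg: (x, y) -> (-x, -y)
Apply: (-11, 11) -> (11, -11)
(11, -11)


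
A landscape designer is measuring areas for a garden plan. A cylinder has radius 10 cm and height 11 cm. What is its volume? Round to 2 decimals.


Shape: cylinder
Radius r = 10 cm, Height h = 11 cm
Formula: V = pi * r^2 * h
r^2 = 100
V = pi * 100 * 11
V = 1100 * pi
V = 3455.75
3455.75 cm^3


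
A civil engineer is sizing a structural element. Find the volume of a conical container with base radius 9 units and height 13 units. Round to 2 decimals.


Shape: cone
Radius r = 9 units, Height h = 13 units
Formula: V = (1/3) * pi * r^2 * h
r^2 = 81
pi * r^2 * h = pi * 81 * 13 = 1053 * pi
V = 1053 * pi / 3
V = 1102.7
1102.7 units^3


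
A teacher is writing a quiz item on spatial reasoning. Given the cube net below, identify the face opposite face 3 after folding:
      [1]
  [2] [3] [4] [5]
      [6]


Net: cross layout. Take square 3 as the base (bottom).
Fold the four squares in the horizontal row up around 3: 2 -> left, 4 -> right, 5 wraps to the top.
Fold 1 and 6 up from 3: 1 -> back, 6 -> front.
Opposite pairs are therefore: (1, 6), (2, 4), (3, 5).
Face 3 is opposite face 5.
face 5


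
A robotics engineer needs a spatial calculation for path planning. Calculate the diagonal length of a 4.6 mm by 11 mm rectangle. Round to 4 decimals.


Shape: rectangle (diagonal via Pythagoras)
Sides: 4.6 mm and 11 mm
Formula: d = sqrt(l^2 + w^2)
l^2 = 21.16, w^2 = 121
l^2 + w^2 = 142.16
d = sqrt(142.16)
d = 11.9231
11.9231 mm


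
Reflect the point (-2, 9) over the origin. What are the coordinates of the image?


Transformation: reflection
Original point: (-2, 9)
Rule for reflection through the origin: (x, y) -> (-x, -y)
Apply: (-2, 9) -> (2, -9)
(2, -9)


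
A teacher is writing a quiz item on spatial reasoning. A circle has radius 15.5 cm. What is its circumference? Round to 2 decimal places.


Shape: circle
Radius r = 15.5 cm
Formula: C = 2 * pi * r
C = 2 * pi * 15.5
C = 31 * pi
C = 97.39
97.39 cm


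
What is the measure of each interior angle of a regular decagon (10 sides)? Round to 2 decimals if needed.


Shape: regular decagon (10 sides)
Formula: interior angle = (n - 2) * 180 / n
(n - 2) = 8
(n - 2) * 180 = 1440
angle = 1440 / 10
angle = 144
144 degrees


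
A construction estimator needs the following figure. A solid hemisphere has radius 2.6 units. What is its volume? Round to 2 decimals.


Shape: hemisphere (half of a sphere)
Radius r = 2.6 units
Formula: V = (1/2) * (4/3) * pi * r^3 = (2/3) * pi * r^3
r^3 = 17.576
(2/3) * 17.576 = 11.717333
V = 11.717333 * pi
V = 36.81
36.81 units^3


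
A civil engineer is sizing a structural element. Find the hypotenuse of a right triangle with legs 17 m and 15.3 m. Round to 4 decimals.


Shape: right triangle
Legs a = 17 m, b = 15.3 m
Formula: c = sqrt(a^2 + b^2)
a^2 = 289, b^2 = 234.09
a^2 + b^2 = 523.09
c = sqrt(523.09)
c = 22.8712
22.8712 m


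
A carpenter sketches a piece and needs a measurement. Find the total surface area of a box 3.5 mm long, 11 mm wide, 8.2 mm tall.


Shape: rectangular prism
l = 3.5 mm, w = 11 mm, h = 8.2 mm
Formula: SA = 2(lw + lh + wh)
lw = 38.5, lh = 28.7, wh = 90.2
lw + lh + wh = 157.4
SA = 2 * 157.4
SA = 314.8
314.8 mm^2


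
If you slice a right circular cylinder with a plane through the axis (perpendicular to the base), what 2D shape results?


Solid: right circular cylinder
Cutting plane: through the axis (perpendicular to the base)
Visualize the intersection of the plane with the solid's surface.
The boundary of the cut region is a rectangle.
rectangle


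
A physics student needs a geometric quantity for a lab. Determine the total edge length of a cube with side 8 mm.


Shape: cube
Side s = 8 mm
A cube has 12 edges, all equal.
Formula: total edge length = 12 * s
Total = 12 * 8
Total = 96
96 mm


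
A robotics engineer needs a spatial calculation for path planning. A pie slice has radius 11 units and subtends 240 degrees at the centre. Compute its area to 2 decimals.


Shape: circular sector
Radius r = 11 units, Angle = 240 degrees
Formula: A = (angle/360) * pi * r^2
r^2 = 121
Fraction of circle = 240/360
A = (240/360) * pi * 121
A = 80.666667 * pi
A = 253.42
253.42 units^2


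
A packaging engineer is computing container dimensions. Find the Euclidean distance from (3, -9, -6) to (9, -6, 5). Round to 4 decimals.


3D distance between two points
P1 = (3, -9, -6), P2 = (9, -6, 5)
Formula: d = sqrt((x2-x1)^2 + (y2-y1)^2 + (z2-z1)^2)
dx = 9 - 3 = 6
dy = -6 - -9 = 3
dz = 5 - -6 = 11
dx^2 + dy^2 + dz^2 = 36 + 9 + 121 = 166
d = sqrt(166)
d = 12.8841
12.8841 units


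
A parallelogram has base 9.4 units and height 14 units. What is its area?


Shape: parallelogram
Base b = 9.4 units, Height h = 14 units
Formula: A = b * h
A = 9.4 * 14
A = 131.6
131.6 units^2


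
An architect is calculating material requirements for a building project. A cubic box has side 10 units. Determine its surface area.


Shape: cube
Side s = 10 units
A cube has 6 square faces.
Formula: SA = 6 * s^2
s^2 = 100
SA = 6 * 100
SA = 600
600 units^2


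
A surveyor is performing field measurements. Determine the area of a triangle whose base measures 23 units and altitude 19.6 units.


Shape: triangle
Base b = 23 units, Height h = 19.6 units
Formula: A = (1/2) * b * h
A = 0.5 * 23 * 19.6
A = 0.5 * 450.8
A = 225.4
225.4 units^2


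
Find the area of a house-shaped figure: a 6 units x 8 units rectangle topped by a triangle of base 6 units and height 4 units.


Composite shape: rectangle + triangle
Rectangle area = 6 * 8 = 48
Triangle area = 0.5 * 6 * 4 = 12
Total = 48 + 12
Total = 60
60 units^2


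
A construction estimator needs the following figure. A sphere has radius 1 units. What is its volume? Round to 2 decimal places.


Shape: sphere
Radius r = 1 units
Formula: V = (4/3) * pi * r^3
r^3 = 1
(4/3) * 1 = 1.333333
V = 1.333333 * pi
V = 4.19
4.19 units^3


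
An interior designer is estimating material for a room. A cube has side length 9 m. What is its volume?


Shape: cube
Side s = 9 m
Formula: V = s^3
V = 9 * 9 * 9
V = 81 * 9
V = 729
729 m^3


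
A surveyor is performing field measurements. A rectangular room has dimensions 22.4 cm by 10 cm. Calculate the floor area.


Shape: rectangle
Length l = 22.4 cm, Width w = 10 cm
Formula: A = l * w
A = 22.4 * 10
A = 224
224 cm^2


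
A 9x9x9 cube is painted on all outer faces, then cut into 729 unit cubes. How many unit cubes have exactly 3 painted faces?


Large cube: 9 x 9 x 9, cut into unit cubes.
Cubes with 3 painted faces are at the corners. A cube always has 8 corners.
Count = 8
8 unit cubes


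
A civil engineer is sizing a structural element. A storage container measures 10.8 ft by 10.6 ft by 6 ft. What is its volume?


Shape: rectangular prism
l = 10.8 ft, w = 10.6 ft, h = 6 ft
Formula: V = l * w * h
V = 10.8 * 10.6 * 6
V = 114.48 * 6
V = 686.88
686.88 ft^3


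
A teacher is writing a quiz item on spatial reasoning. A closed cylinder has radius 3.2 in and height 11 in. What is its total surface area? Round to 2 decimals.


Shape: closed cylinder
Radius r = 3.2 in, Height h = 11 in
Formula: SA = 2*pi*r^2 + 2*pi*r*h = 2*pi*r*(r + h)
r + h = 14.2
2 * r * (r + h) = 2 * 3.2 * 14.2 = 90.88
SA = 90.88 * pi
SA = 285.51
285.51 in^2


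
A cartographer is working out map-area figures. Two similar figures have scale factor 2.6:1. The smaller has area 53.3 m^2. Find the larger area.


Linear scale factor k = 2.6
Original area = 53.3 m^2
Rule: under a linear scaling by k, areas scale by k^2.
k^2 = 2.6^2 = 6.76
New area = 53.3 * 6.76
New area = 360.308
360.308 m^2


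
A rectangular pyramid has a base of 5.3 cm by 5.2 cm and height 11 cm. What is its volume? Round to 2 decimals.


Shape: rectangular pyramid
Base: 5.3 cm x 5.2 cm, Height h = 11 cm
Formula: V = (1/3) * base_area * h
base_area = 5.3 * 5.2 = 27.56
base_area * h = 27.56 * 11 = 303.16
V = 303.16 / 3
V = 101.05
101.05 cm^3


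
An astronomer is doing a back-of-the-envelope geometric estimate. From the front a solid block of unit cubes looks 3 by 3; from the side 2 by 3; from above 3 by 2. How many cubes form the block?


Orthographic views of a solid rectangular block:
Front view 3 x 3 -> length = 3, height = 3
Side view 2 x 3 -> width = 2, height = 3 (consistent)
Top view 3 x 2 -> confirms length = 3, width = 2
The block is 3 x 2 x 3.
Total unit cubes = 3 * 2 * 3 = 18
18 unit cubes


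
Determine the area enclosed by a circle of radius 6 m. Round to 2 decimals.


Shape: circle
Radius r = 6 m
Formula: A = pi * r^2
r^2 = 6^2 = 36
A = pi * 36
A = 113.1
113.1 m^2


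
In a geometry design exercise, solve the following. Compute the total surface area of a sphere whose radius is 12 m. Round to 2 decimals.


Shape: sphere
Radius r = 12 m
Formula: SA = 4 * pi * r^2
r^2 = 144
SA = 4 * pi * 144
SA = 576 * pi
SA = 1809.56
1809.56 m^2


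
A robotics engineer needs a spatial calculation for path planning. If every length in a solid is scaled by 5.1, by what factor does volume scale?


Linear scale factor k = 5.1
Rule: under a linear scaling by k, volumes scale by k^3.
k^3 = 5.1 * 5.1 * 5.1
k^3 = 26.01 * 5.1
k^3 = 132.651
Volume scales by a factor of 132.651.
132.651 (dimensionless)


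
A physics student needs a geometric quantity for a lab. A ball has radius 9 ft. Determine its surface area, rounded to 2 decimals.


Shape: sphere
Radius r = 9 ft
Formula: SA = 4 * pi * r^2
r^2 = 81
SA = 4 * pi * 81
SA = 324 * pi
SA = 1017.88
1017.88 ft^2


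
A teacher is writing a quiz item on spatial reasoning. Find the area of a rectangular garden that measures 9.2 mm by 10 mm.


Shape: rectangle
Length l = 9.2 mm, Width w = 10 mm
Formula: A = l * w
A = 9.2 * 10
A = 92
92 mm^2


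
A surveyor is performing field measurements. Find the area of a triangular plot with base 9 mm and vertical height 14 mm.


Shape: triangle
Base b = 9 mm, Height h = 14 mm
Formula: A = (1/2) * b * h
A = 0.5 * 9 * 14
A = 0.5 * 126
A = 63
63 mm^2


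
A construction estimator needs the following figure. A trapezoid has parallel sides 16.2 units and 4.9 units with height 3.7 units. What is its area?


Shape: trapezoid
Parallel sides a = 16.2 units, b = 4.9 units; Height h = 3.7 units
Formula: A = (a + b) * h / 2
a + b = 16.2 + 4.9 = 21.1
A = 21.1 * 3.7 / 2
A = 78.07 / 2
A = 39.035
39.035 units^2


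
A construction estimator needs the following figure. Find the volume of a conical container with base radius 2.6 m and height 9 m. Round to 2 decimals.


Shape: cone
Radius r = 2.6 m, Height h = 9 m
Formula: V = (1/3) * pi * r^2 * h
r^2 = 6.76
pi * r^2 * h = pi * 6.76 * 9 = 60.84 * pi
V = 60.84 * pi / 3
V = 63.71
63.71 m^3


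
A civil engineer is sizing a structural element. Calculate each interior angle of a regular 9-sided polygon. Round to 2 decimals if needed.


Shape: regular nonagon (9 sides)
Formula: interior angle = (n - 2) * 180 / n
(n - 2) = 7
(n - 2) * 180 = 1260
angle = 1260 / 9
angle = 140
140 degrees


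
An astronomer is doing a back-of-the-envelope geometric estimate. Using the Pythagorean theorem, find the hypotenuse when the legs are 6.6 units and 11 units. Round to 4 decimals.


Shape: right triangle
Legs a = 6.6 units, b = 11 units
Formula: c = sqrt(a^2 + b^2)
a^2 = 43.56, b^2 = 121
a^2 + b^2 = 164.56
c = sqrt(164.56)
c = 12.8281
12.8281 units


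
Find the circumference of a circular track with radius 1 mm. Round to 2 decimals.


Shape: circle
Radius r = 1 mm
Formula: C = 2 * pi * r
C = 2 * pi * 1
C = 2 * pi
C = 6.28
6.28 mm


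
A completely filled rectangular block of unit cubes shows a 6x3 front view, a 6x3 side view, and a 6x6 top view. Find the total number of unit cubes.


Orthographic views of a solid rectangular block:
Front view 6 x 3 -> length = 6, height = 3
Side view 6 x 3 -> width = 6, height = 3 (consistent)
Top view 6 x 6 -> confirms length = 6, width = 6
The block is 6 x 6 x 3.
Total unit cubes = 6 * 6 * 3 = 108
108 unit cubes


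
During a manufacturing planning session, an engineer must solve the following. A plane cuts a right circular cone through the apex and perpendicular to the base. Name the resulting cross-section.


Solid: right circular cone
Cutting plane: through the apex and perpendicular to the base
Visualize the intersection of the plane with the solid's surface.
The boundary of the cut region is a isosceles triangle.
isosceles triangle


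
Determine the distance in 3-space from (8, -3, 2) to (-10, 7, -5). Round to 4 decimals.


3D distance between two points
P1 = (8, -3, 2), P2 = (-10, 7, -5)
Formula: d = sqrt((x2-x1)^2 + (y2-y1)^2 + (z2-z1)^2)
dx = -10 - 8 = -18
dy = 7 - -3 = 10
dz = -5 - 2 = -7
dx^2 + dy^2 + dz^2 = 324 + 100 + 49 = 473
d = sqrt(473)
d = 21.7486
21.7486 units


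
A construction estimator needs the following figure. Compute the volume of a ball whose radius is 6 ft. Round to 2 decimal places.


Shape: sphere
Radius r = 6 ft
Formula: V = (4/3) * pi * r^3
r^3 = 216
(4/3) * 216 = 288
V = 288 * pi
V = 904.78
904.78 ft^3


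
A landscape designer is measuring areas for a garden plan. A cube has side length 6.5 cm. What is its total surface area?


Shape: cube
Side s = 6.5 cm
A cube has 6 square faces.
Formula: SA = 6 * s^2
s^2 = 42.25
SA = 6 * 42.25
SA = 253.5
253.5 cm^2


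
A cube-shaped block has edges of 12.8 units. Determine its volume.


Shape: cube
Side s = 12.8 units
Formula: V = s^3
V = 12.8 * 12.8 * 12.8
V = 163.84 * 12.8
V = 2097.152
2097.152 units^3


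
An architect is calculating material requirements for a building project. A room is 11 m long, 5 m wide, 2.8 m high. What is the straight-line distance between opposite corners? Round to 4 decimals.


Shape: rectangular box (space diagonal)
l = 11 m, w = 5 m, h = 2.8 m
Visualize: the diagonal of the base, then a right triangle with that diagonal and the height.
Formula: d = sqrt(l^2 + w^2 + h^2)
l^2 + w^2 + h^2 = 121 + 25 + 7.84 = 153.84
d = sqrt(153.84)
d = 12.4032
12.4032 m


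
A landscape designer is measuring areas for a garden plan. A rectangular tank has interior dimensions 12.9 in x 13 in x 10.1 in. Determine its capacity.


Shape: rectangular prism
l = 12.9 in, w = 13 in, h = 10.1 in
Formula: V = l * w * h
V = 12.9 * 13 * 10.1
V = 167.7 * 10.1
V = 1693.77
1693.77 in^3


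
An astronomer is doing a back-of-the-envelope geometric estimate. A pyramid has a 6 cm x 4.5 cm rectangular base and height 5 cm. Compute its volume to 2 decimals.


Shape: rectangular pyramid
Base: 6 cm x 4.5 cm, Height h = 5 cm
Formula: V = (1/3) * base_area * h
base_area = 6 * 4.5 = 27
base_area * h = 27 * 5 = 135
V = 135 / 3
V = 45
45 cm^3


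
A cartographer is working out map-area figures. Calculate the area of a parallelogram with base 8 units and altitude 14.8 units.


Shape: parallelogram
Base b = 8 units, Height h = 14.8 units
Formula: A = b * h
A = 8 * 14.8
A = 118.4
118.4 units^2


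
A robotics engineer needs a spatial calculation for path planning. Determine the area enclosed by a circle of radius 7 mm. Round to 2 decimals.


Shape: circle
Radius r = 7 mm
Formula: A = pi * r^2
r^2 = 7^2 = 49
A = pi * 49
A = 153.94
153.94 mm^2


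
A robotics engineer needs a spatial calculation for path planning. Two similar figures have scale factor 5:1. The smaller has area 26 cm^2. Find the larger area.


Linear scale factor k = 5
Original area = 26 cm^2
Rule: under a linear scaling by k, areas scale by k^2.
k^2 = 5^2 = 25
New area = 26 * 25
New area = 650
650 cm^2


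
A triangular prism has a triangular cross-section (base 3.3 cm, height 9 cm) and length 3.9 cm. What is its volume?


Shape: triangular prism
Triangle base = 3.3 cm, triangle height = 9 cm, prism length L = 3.9 cm
Formula: V = (1/2 * b * h_tri) * L
Cross-section area = 0.5 * 3.3 * 9 = 14.85
V = 14.85 * 3.9
V = 57.915
57.915 cm^3


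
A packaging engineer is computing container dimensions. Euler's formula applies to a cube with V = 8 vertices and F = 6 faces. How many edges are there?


Polyhedron: cube
Euler's formula for convex polyhedra: V - E + F = 2
Given: V = 8 vertices and F = 6 faces
Solve for E:
E = V + F - 2 = 8 + 6 - 2 = 12
12 edges


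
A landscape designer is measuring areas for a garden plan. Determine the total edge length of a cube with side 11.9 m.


Shape: cube
Side s = 11.9 m
A cube has 12 edges, all equal.
Formula: total edge length = 12 * s
Total = 12 * 11.9
Total = 142.8
142.8 m


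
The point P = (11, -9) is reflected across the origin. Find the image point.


Transformation: reflection
Original point: (11, -9)
Rule for reflection through the origin: (x, y) -> (-x, -y)
Apply: (11, -9) -> (-11, 9)
(-11, 9)


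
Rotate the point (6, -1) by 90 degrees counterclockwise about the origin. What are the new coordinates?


Transformation: rotation about the origin
Original point: (6, -1)
Rule for 90 deg counterclockwise: (x, y) -> (-y, x)
Apply: (6, -1) -> (1, 6)
(1, 6)


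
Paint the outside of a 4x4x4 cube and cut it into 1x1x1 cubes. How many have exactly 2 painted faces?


Large cube: 4 x 4 x 4, cut into unit cubes.
n = 4, so n - 2 = 2
Cubes with 2 painted faces lie along the edges, excluding corners.
A cube has 12 edges; each contributes (n - 2) = 2 such cubes.
Count = 12 * 2 = 24
24 unit cubes


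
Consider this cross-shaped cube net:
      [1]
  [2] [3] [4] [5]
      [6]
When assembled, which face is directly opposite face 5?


Net: cross layout. Take square 3 as the base (bottom).
Fold the four squares in the horizontal row up around 3: 2 -> left, 4 -> right, 5 wraps to the top.
Fold 1 and 6 up from 3: 1 -> back, 6 -> front.
Opposite pairs are therefore: (1, 6), (2, 4), (3, 5).
Face 5 is opposite face 3.
face 3


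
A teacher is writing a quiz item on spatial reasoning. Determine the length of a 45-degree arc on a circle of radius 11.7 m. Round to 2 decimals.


Shape: circular arc
Radius r = 11.7 m, Angle = 45 degrees
Formula: L = (angle/360) * 2 * pi * r
2 * pi * r = 23.4 * pi
L = (45/360) * 23.4 * pi
L = 2.925 * pi
L = 9.19
9.19 m


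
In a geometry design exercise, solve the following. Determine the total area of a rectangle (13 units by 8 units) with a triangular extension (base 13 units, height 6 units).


Composite shape: rectangle + triangle
Rectangle area = 13 * 8 = 104
Triangle area = 0.5 * 13 * 6 = 39
Total = 104 + 39
Total = 143
143 units^2


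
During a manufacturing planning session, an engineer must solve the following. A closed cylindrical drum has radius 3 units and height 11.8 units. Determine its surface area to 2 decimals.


Shape: closed cylinder
Radius r = 3 units, Height h = 11.8 units
Formula: SA = 2*pi*r^2 + 2*pi*r*h = 2*pi*r*(r + h)
r + h = 14.8
2 * r * (r + h) = 2 * 3 * 14.8 = 88.8
SA = 88.8 * pi
SA = 278.97
278.97 units^2


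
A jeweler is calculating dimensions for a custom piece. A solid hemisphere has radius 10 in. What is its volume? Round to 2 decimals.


Shape: hemisphere (half of a sphere)
Radius r = 10 in
Formula: V = (1/2) * (4/3) * pi * r^3 = (2/3) * pi * r^3
r^3 = 1000
(2/3) * 1000 = 666.666667
V = 666.666667 * pi
V = 2094.4
2094.4 in^3


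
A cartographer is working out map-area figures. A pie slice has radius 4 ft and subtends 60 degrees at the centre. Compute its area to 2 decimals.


Shape: circular sector
Radius r = 4 ft, Angle = 60 degrees
Formula: A = (angle/360) * pi * r^2
r^2 = 16
Fraction of circle = 60/360
A = (60/360) * pi * 16
A = 2.666667 * pi
A = 8.38
8.38 ft^2


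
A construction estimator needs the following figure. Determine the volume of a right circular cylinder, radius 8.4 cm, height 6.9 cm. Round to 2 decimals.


Shape: cylinder
Radius r = 8.4 cm, Height h = 6.9 cm
Formula: V = pi * r^2 * h
r^2 = 70.56
V = pi * 70.56 * 6.9
V = 486.864 * pi
V = 1529.53
1529.53 cm^3


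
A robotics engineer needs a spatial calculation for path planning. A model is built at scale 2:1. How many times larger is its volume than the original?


Linear scale factor k = 2
Rule: under a linear scaling by k, volumes scale by k^3.
k^3 = 2 * 2 * 2
k^3 = 4 * 2
k^3 = 8
Volume scales by a factor of 8.
8 (dimensionless)


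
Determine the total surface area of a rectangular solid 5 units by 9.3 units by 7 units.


Shape: rectangular prism
l = 5 units, w = 9.3 units, h = 7 units
Formula: SA = 2(lw + lh + wh)
lw = 46.5, lh = 35, wh = 65.1
lw + lh + wh = 146.6
SA = 2 * 146.6
SA = 293.2
293.2 units^2


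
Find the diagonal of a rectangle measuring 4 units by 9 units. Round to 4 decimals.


Shape: rectangle (diagonal via Pythagoras)
Sides: 4 units and 9 units
Formula: d = sqrt(l^2 + w^2)
l^2 = 16, w^2 = 81
l^2 + w^2 = 97
d = sqrt(97)
d = 9.8489
9.8489 units


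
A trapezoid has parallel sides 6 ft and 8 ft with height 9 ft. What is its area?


Shape: trapezoid
Parallel sides a = 6 ft, b = 8 ft; Height h = 9 ft
Formula: A = (a + b) * h / 2
a + b = 6 + 8 = 14
A = 14 * 9 / 2
A = 126 / 2
A = 63
63 ft^2


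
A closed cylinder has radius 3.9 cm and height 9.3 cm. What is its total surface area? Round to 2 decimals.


Shape: closed cylinder
Radius r = 3.9 cm, Height h = 9.3 cm
Formula: SA = 2*pi*r^2 + 2*pi*r*h = 2*pi*r*(r + h)
r + h = 13.2
2 * r * (r + h) = 2 * 3.9 * 13.2 = 102.96
SA = 102.96 * pi
SA = 323.46
323.46 cm^2


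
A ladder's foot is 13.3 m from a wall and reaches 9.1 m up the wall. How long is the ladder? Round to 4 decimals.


Shape: right triangle
Legs a = 13.3 m, b = 9.1 m
Formula: c = sqrt(a^2 + b^2)
a^2 = 176.89, b^2 = 82.81
a^2 + b^2 = 259.7
c = sqrt(259.7)
c = 16.1152
16.1152 m


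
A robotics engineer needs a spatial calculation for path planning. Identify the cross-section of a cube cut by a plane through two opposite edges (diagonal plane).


Solid: cube
Cutting plane: through two opposite edges (diagonal plane)
Visualize the intersection of the plane with the solid's surface.
The boundary of the cut region is a rectangle.
rectangle


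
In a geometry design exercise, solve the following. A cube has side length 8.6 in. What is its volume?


Shape: cube
Side s = 8.6 in
Formula: V = s^3
V = 8.6 * 8.6 * 8.6
V = 73.96 * 8.6
V = 636.056
636.056 in^3


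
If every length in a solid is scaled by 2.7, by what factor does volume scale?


Linear scale factor k = 2.7
Rule: under a linear scaling by k, volumes scale by k^3.
k^3 = 2.7 * 2.7 * 2.7
k^3 = 7.29 * 2.7
k^3 = 19.683
Volume scales by a factor of 19.683.
19.683 (dimensionless)


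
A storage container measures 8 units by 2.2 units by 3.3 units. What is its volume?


Shape: rectangular prism
l = 8 units, w = 2.2 units, h = 3.3 units
Formula: V = l * w * h
V = 8 * 2.2 * 3.3
V = 17.6 * 3.3
V = 58.08
58.08 units^3


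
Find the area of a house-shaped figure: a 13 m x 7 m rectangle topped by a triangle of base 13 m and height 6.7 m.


Composite shape: rectangle + triangle
Rectangle area = 13 * 7 = 91
Triangle area = 0.5 * 13 * 6.7 = 43.55
Total = 91 + 43.55
Total = 134.55
134.55 m^2


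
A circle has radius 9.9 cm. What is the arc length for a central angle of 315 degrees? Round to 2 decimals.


Shape: circular arc
Radius r = 9.9 cm, Angle = 315 degrees
Formula: L = (angle/360) * 2 * pi * r
2 * pi * r = 19.8 * pi
L = (315/360) * 19.8 * pi
L = 17.325 * pi
L = 54.43
54.43 cm


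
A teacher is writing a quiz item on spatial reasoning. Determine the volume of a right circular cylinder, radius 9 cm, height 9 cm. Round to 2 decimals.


Shape: cylinder
Radius r = 9 cm, Height h = 9 cm
Formula: V = pi * r^2 * h
r^2 = 81
V = pi * 81 * 9
V = 729 * pi
V = 2290.22
2290.22 cm^3


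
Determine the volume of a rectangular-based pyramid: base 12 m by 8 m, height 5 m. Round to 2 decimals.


Shape: rectangular pyramid
Base: 12 m x 8 m, Height h = 5 m
Formula: V = (1/3) * base_area * h
base_area = 12 * 8 = 96
base_area * h = 96 * 5 = 480
V = 480 / 3
V = 160
160 m^3


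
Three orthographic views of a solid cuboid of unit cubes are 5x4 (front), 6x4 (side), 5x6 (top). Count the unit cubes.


Orthographic views of a solid rectangular block:
Front view 5 x 4 -> length = 5, height = 4
Side view 6 x 4 -> width = 6, height = 4 (consistent)
Top view 5 x 6 -> confirms length = 5, width = 6
The block is 5 x 6 x 4.
Total unit cubes = 5 * 6 * 4 = 120
120 unit cubes


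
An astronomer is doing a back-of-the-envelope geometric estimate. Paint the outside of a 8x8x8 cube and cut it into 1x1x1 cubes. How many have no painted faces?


Large cube: 8 x 8 x 8, cut into unit cubes.
n = 8, so n - 2 = 6
Unpainted cubes form the interior (n - 2)^3 block.
(n - 2)^3 = 6^3 = 216
216 unit cubes


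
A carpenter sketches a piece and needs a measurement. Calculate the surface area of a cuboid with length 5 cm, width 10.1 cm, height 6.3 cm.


Shape: rectangular prism
l = 5 cm, w = 10.1 cm, h = 6.3 cm
Formula: SA = 2(lw + lh + wh)
lw = 50.5, lh = 31.5, wh = 63.63
lw + lh + wh = 145.63
SA = 2 * 145.63
SA = 291.26
291.26 cm^2


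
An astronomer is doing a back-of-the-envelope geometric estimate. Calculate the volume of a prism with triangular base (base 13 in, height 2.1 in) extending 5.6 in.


Shape: triangular prism
Triangle base = 13 in, triangle height = 2.1 in, prism length L = 5.6 in
Formula: V = (1/2 * b * h_tri) * L
Cross-section area = 0.5 * 13 * 2.1 = 13.65
V = 13.65 * 5.6
V = 76.44
76.44 in^3


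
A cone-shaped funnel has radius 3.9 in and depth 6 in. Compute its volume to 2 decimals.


Shape: cone
Radius r = 3.9 in, Height h = 6 in
Formula: V = (1/3) * pi * r^2 * h
r^2 = 15.21
pi * r^2 * h = pi * 15.21 * 6 = 91.26 * pi
V = 91.26 * pi / 3
V = 95.57
95.57 in^3


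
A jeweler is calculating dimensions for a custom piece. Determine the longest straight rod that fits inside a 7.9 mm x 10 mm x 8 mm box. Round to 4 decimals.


Shape: rectangular box (space diagonal)
l = 7.9 mm, w = 10 mm, h = 8 mm
Visualize: the diagonal of the base, then a right triangle with that diagonal and the height.
Formula: d = sqrt(l^2 + w^2 + h^2)
l^2 + w^2 + h^2 = 62.41 + 100 + 64 = 226.41
d = sqrt(226.41)
d = 15.0469
15.0469 mm


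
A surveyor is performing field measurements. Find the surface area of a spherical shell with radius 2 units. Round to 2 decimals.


Shape: sphere
Radius r = 2 units
Formula: SA = 4 * pi * r^2
r^2 = 4
SA = 4 * pi * 4
SA = 16 * pi
SA = 50.27
50.27 units^2


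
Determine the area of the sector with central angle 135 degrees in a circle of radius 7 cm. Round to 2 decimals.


Shape: circular sector
Radius r = 7 cm, Angle = 135 degrees
Formula: A = (angle/360) * pi * r^2
r^2 = 49
Fraction of circle = 135/360
A = (135/360) * pi * 49
A = 18.375 * pi
A = 57.73
57.73 cm^2


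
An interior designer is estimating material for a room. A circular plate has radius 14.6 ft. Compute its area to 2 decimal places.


Shape: circle
Radius r = 14.6 ft
Formula: A = pi * r^2
r^2 = 14.6^2 = 213.16
A = pi * 213.16
A = 669.66
669.66 ft^2


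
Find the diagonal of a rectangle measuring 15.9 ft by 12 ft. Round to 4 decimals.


Shape: rectangle (diagonal via Pythagoras)
Sides: 15.9 ft and 12 ft
Formula: d = sqrt(l^2 + w^2)
l^2 = 252.81, w^2 = 144
l^2 + w^2 = 396.81
d = sqrt(396.81)
d = 19.9201
19.9201 ft


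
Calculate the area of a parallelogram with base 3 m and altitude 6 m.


Shape: parallelogram
Base b = 3 m, Height h = 6 m
Formula: A = b * h
A = 3 * 6
A = 18
18 m^2


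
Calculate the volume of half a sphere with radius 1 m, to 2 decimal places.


Shape: hemisphere (half of a sphere)
Radius r = 1 m
Formula: V = (1/2) * (4/3) * pi * r^3 = (2/3) * pi * r^3
r^3 = 1
(2/3) * 1 = 0.666667
V = 0.666667 * pi
V = 2.09
2.09 m^3


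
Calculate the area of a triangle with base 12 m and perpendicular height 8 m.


Shape: triangle
Base b = 12 m, Height h = 8 m
Formula: A = (1/2) * b * h
A = 0.5 * 12 * 8
A = 0.5 * 96
A = 48
48 m^2


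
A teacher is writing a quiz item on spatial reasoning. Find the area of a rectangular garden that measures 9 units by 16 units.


Shape: rectangle
Length l = 9 units, Width w = 16 units
Formula: A = l * w
A = 9 * 16
A = 144
144 units^2


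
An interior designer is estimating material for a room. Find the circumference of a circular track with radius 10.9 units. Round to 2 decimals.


Shape: circle
Radius r = 10.9 units
Formula: C = 2 * pi * r
C = 2 * pi * 10.9
C = 21.8 * pi
C = 68.49
68.49 units


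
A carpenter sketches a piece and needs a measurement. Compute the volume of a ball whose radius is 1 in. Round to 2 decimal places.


Shape: sphere
Radius r = 1 in
Formula: V = (4/3) * pi * r^3
r^3 = 1
(4/3) * 1 = 1.333333
V = 1.333333 * pi
V = 4.19
4.19 in^3


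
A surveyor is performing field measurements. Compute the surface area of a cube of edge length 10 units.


Shape: cube
Side s = 10 units
A cube has 6 square faces.
Formula: SA = 6 * s^2
s^2 = 100
SA = 6 * 100
SA = 600
600 units^2


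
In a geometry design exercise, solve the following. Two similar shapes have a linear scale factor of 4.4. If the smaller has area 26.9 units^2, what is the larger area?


Linear scale factor k = 4.4
Original area = 26.9 units^2
Rule: under a linear scaling by k, areas scale by k^2.
k^2 = 4.4^2 = 19.36
New area = 26.9 * 19.36
New area = 520.784
520.784 units^2


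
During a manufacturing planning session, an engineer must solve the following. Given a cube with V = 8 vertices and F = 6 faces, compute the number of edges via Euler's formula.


Polyhedron: cube
Euler's formula for convex polyhedra: V - E + F = 2
Given: V = 8 vertices and F = 6 faces
Solve for E:
E = V + F - 2 = 8 + 6 - 2 = 12
12 edges


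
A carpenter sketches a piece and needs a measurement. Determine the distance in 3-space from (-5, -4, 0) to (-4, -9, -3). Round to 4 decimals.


3D distance between two points
P1 = (-5, -4, 0), P2 = (-4, -9, -3)
Formula: d = sqrt((x2-x1)^2 + (y2-y1)^2 + (z2-z1)^2)
dx = -4 - -5 = 1
dy = -9 - -4 = -5
dz = -3 - 0 = -3
dx^2 + dy^2 + dz^2 = 1 + 25 + 9 = 35
d = sqrt(35)
d = 5.9161
5.9161 units


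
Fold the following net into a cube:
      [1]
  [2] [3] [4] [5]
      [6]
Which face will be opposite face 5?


Net: cross layout. Take square 3 as the base (bottom).
Fold the four squares in the horizontal row up around 3: 2 -> left, 4 -> right, 5 wraps to the top.
Fold 1 and 6 up from 3: 1 -> back, 6 -> front.
Opposite pairs are therefore: (1, 6), (2, 4), (3, 5).
Face 5 is opposite face 3.
face 3
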